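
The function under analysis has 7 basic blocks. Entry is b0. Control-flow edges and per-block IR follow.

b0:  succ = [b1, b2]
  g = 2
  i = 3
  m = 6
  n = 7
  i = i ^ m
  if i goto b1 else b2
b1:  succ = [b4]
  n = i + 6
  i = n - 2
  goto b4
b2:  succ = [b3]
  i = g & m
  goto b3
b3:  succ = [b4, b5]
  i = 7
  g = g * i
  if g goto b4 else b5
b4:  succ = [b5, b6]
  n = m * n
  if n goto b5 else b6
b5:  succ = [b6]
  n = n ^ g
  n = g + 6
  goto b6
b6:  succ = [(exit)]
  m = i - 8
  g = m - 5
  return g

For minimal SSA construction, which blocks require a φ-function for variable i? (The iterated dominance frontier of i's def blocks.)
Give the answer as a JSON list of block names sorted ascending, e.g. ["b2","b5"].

idom tree: b1←b0 b2←b0 b3←b2 b4←b0 b5←b0 b6←b0
Dom∩ at merges:
  b4: preds {b1,b3}: {b0,b1} ∩ {b0,b2,b3} = {b0}; idom=b0
  b5: preds {b3,b4}: {b0,b2,b3} ∩ {b0,b4} = {b0}; idom=b0
  b6: preds {b4,b5}: {b0,b4} ∩ {b0,b5} = {b0}; idom=b0

DF walk-up:
  join b4 pred b1: b1 stop@b0
  join b4 pred b3: b3→b2 stop@b0
  join b5 pred b3: b3→b2 stop@b0
  join b5 pred b4: b4 stop@b0
  join b6 pred b4: b4 stop@b0
  join b6 pred b5: b5 stop@b0
  b0 → ∅
  b1 → {b4}
  b2 → {b4,b5}
  b3 → {b4,b5}
  b4 → {b5,b6}
  b5 → {b6}
  b6 → ∅

φ for i: defs {b0,b1,b2,b3}
  DF⁺ = {b4,b5,b6}

Answer: ["b4", "b5", "b6"]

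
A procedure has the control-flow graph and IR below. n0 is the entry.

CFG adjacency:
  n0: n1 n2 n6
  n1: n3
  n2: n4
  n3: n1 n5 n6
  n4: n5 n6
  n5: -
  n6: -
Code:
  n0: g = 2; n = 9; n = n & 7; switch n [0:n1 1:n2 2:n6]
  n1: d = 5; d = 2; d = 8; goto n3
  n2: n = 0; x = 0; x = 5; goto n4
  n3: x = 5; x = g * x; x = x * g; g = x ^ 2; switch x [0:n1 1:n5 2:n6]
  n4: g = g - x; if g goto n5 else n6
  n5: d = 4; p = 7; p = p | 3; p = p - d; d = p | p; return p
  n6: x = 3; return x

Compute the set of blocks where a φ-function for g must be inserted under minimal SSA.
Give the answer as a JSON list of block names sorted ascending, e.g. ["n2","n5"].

idom tree: n1←n0 n2←n0 n3←n1 n4←n2 n5←n0 n6←n0
Join-block Dom:
  n1: preds {n0,n3}: {n0} ∩ {n0,n1,n3} = {n0}; idom=n0
  n5: preds {n3,n4}: {n0,n1,n3} ∩ {n0,n2,n4} = {n0}; idom=n0
  n6: preds {n0,n3,n4}: {n0} ∩ {n0,n1,n3} ∩ {n0,n2,n4} = {n0}; idom=n0

Frontier:
  join n1 pred n0: · stop@n0
  join n1 pred n3: n3→n1 stop@n0
  join n5 pred n3: n3→n1 stop@n0
  join n5 pred n4: n4→n2 stop@n0
  join n6 pred n0: · stop@n0
  join n6 pred n3: n3→n1 stop@n0
  join n6 pred n4: n4→n2 stop@n0
  n0: DF=∅
  n1: DF={n1,n5,n6}
  n2: DF={n5,n6}
  n3: DF={n1,n5,n6}
  n4: DF={n5,n6}
  n5: DF=∅
  n6: DF=∅

φ for g: defs {n0,n3,n4}
  DF⁺ = {n1,n5,n6}

Answer: ["n1", "n5", "n6"]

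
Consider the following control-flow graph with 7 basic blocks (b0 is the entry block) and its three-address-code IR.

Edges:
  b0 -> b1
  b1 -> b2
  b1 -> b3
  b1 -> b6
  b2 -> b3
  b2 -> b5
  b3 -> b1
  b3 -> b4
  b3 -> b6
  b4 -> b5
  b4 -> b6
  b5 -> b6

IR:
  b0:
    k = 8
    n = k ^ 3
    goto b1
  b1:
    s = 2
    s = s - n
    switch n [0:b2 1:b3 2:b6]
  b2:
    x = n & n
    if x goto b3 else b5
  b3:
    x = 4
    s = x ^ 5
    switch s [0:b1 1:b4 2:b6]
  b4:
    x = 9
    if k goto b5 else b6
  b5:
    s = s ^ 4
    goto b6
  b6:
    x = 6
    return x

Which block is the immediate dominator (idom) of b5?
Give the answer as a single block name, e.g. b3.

idom tree: b1←b0 b2←b1 b3←b1 b4←b3 b5←b1 b6←b1
Join-block Dom:
  b1: preds {b0,b3}: {b0} ∩ {b0,b1,b3} = {b0}; idom=b0
  b3: preds {b1,b2}: {b0,b1} ∩ {b0,b1,b2} = {b0,b1}; idom=b1
  b5: preds {b2,b4}: {b0,b1,b2} ∩ {b0,b1,b3,b4} = {b0,b1}; idom=b1
  b6: preds {b1,b3,b4,b5}: {b0,b1} ∩ {b0,b1,b3} ∩ {b0,b1,b3,b4} ∩ {b0,b1,b5} = {b0,b1}; idom=b1

idom(b5) = b1

Answer: b1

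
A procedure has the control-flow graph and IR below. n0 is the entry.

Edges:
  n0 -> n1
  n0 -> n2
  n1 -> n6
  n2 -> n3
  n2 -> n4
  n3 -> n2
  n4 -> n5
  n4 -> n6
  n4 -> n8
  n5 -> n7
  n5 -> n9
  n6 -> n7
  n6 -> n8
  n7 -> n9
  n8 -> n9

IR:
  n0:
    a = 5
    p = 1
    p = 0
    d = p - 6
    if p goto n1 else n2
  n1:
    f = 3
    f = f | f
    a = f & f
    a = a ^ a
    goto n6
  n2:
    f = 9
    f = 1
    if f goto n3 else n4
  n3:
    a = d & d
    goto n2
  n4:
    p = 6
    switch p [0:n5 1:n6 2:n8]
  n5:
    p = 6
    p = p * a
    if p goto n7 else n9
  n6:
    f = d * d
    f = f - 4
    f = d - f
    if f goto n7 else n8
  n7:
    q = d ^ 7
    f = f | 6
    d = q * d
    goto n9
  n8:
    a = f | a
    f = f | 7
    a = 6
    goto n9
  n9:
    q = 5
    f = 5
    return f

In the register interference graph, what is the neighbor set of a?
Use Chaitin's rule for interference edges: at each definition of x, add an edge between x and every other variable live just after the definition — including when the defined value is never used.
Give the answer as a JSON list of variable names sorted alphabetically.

def/use:
  n0: def={a,d,p} ue=∅
  n1: def={a,f} ue=∅
  n2: def={f} ue=∅
  n3: def={a} ue={d}
  n4: def={p} ue=∅
  n5: def={p} ue={a}
  n6: def={f} ue={d}
  n7: def={d,f,q} ue={d,f}
  n8: def={a,f} ue={a,f}
  n9: def={f,q} ue=∅

Backward fixpoint:
  n0: in=∅ out={a,d}
  n1: in={d} out={a,d}
  n2: in={a,d} out={a,d,f}
  n3: in={d} out={a,d}
  n4: in={a,d,f} out={a,d,f}
  n5: in={a,d,f} out={d,f}
  n6: in={a,d} out={a,d,f}
  n7: in={d,f} out=∅
  n8: in={a,f} out=∅
  n9: in=∅ out=∅

Interference:
  a — {d,f,p}
  d — {a,f,p,q}
  f — {a,d,p,q}
  p — {a,d,f}
  q — {d,f}

N(a) = ["d", "f", "p"]

Answer: ["d", "f", "p"]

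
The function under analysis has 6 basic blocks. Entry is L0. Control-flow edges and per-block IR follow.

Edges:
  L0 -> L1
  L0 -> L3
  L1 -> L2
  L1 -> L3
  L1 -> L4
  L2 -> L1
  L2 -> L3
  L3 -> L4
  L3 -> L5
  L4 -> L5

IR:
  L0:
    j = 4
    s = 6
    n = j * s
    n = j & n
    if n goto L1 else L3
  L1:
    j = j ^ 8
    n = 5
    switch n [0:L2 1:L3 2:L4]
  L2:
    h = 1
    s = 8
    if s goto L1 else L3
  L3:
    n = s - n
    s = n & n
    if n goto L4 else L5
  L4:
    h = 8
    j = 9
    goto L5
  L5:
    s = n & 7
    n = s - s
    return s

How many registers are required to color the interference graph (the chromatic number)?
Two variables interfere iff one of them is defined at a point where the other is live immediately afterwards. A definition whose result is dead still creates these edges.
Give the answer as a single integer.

def/use:
  L0: def={j,n,s} ue=∅
  L1: def={j,n} ue={j}
  L2: def={h,s} ue=∅
  L3: def={n,s} ue={n,s}
  L4: def={h,j} ue=∅
  L5: def={n,s} ue={n}

Backward fixpoint:
  L0: in=∅ out={j,n,s}
  L1: in={j,s} out={j,n,s}
  L2: in={j,n} out={j,n,s}
  L3: in={n,s} out={n}
  L4: in={n} out={n}
  L5: in={n} out=∅

Interfere edges:
  h: {j,n}
  j: {h,n,s}
  n: {h,j,s}
  s: {j,n}

Colouring:
  {h,j,n} pairwise interfere (3-clique) ⇒ χ ≥ 3
  3-colouring: c0={j}  c1={n}  c2={h,s}
  χ = 3

Answer: 3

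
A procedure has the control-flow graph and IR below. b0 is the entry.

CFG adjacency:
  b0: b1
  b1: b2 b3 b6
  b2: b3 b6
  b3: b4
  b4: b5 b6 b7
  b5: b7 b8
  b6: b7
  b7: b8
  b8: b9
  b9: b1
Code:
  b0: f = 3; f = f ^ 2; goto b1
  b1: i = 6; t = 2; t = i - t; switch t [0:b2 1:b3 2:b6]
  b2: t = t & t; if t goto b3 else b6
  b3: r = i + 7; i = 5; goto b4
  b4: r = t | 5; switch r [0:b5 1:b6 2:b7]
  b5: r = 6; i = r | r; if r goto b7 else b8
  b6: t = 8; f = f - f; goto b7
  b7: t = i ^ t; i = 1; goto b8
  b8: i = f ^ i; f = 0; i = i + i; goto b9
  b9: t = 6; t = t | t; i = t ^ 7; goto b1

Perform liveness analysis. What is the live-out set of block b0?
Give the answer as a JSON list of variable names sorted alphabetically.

Answer: ["f"]

Derivation:
Block summaries:
  b0: def={f} ue=∅
  b1: def={i,t} ue=∅
  b2: def={t} ue={t}
  b3: def={i,r} ue={i}
  b4: def={r} ue={t}
  b5: def={i,r} ue=∅
  b6: def={f,t} ue={f}
  b7: def={i,t} ue={i,t}
  b8: def={f,i} ue={f,i}
  b9: def={i,t} ue=∅

Backward fixpoint:
  b0: in=∅ out={f}
  b1: in={f} out={f,i,t}
  b2: in={f,i,t} out={f,i,t}
  b3: in={f,i,t} out={f,i,t}
  b4: in={f,i,t} out={f,i,t}
  b5: in={f,t} out={f,i,t}
  b6: in={f,i} out={f,i,t}
  b7: in={f,i,t} out={f,i}
  b8: in={f,i} out={f}
  b9: in={f} out={f}

live-out(b0) = ["f"]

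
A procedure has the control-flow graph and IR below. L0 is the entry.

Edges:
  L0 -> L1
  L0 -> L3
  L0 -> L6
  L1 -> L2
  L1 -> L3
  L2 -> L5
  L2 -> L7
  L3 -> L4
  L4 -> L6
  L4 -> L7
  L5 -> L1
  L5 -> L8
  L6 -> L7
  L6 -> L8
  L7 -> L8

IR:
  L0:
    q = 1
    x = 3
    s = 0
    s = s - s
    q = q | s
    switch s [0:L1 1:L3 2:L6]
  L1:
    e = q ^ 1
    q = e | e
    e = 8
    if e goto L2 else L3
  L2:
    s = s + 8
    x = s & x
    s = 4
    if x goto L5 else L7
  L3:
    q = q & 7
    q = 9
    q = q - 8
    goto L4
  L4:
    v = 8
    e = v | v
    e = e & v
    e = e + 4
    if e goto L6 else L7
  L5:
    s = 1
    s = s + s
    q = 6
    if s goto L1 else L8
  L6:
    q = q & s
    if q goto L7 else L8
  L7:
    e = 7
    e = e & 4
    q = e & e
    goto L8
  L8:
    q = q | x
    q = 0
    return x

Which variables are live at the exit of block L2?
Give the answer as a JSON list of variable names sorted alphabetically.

Answer: ["x"]

Derivation:
def/use:
  L0: {q,s,x} / ∅
  L1: {e,q} / {q}
  L2: {s,x} / {s,x}
  L3: {q} / {q}
  L4: {e,v} / ∅
  L5: {q,s} / ∅
  L6: {q} / {q,s}
  L7: {e,q} / ∅
  L8: {q} / {q,x}

Liveness:
  L0 li=∅ lo={q,s,x}
  L1 li={q,s,x} lo={q,s,x}
  L2 li={s,x} lo={x}
  L3 li={q,s,x} lo={q,s,x}
  L4 li={q,s,x} lo={q,s,x}
  L5 li={x} lo={q,s,x}
  L6 li={q,s,x} lo={q,x}
  L7 li={x} lo={q,x}
  L8 li={q,x} lo=∅

live-out(L2) = ["x"]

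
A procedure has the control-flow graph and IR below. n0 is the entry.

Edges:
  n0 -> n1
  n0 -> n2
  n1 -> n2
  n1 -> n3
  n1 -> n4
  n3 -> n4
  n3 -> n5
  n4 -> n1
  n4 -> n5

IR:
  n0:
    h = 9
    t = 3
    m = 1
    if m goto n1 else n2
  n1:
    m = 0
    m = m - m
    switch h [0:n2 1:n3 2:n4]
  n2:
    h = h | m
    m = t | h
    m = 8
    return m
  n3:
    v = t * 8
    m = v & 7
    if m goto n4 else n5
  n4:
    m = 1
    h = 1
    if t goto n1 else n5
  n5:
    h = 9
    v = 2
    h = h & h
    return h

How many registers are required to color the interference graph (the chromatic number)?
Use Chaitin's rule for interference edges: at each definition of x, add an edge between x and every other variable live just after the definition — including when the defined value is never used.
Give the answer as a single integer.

Per-block:
  n0: def={h,m,t} ue=∅
  n1: def={m} ue={h}
  n2: def={h,m} ue={h,m,t}
  n3: def={m,v} ue={t}
  n4: def={h,m} ue={t}
  n5: def={h,v} ue=∅

Live sets:
  live n0: ∅→{h,m,t}
  live n1: {h,t}→{h,m,t}
  live n2: {h,m,t}→∅
  live n3: {t}→{t}
  live n4: {t}→{h,t}
  live n5: ∅→∅

Interfere edges:
  h↔{m,t,v}
  m↔{h,t}
  t↔{h,m,v}
  v↔{h,t}

Colouring:
  {h,m,t} pairwise interfere (3-clique) ⇒ χ ≥ 3
  assign h→r0 m→r2 t→r1 v→r2 — no edge inside a register ⇒ χ ≤ 3
  χ = 3

Answer: 3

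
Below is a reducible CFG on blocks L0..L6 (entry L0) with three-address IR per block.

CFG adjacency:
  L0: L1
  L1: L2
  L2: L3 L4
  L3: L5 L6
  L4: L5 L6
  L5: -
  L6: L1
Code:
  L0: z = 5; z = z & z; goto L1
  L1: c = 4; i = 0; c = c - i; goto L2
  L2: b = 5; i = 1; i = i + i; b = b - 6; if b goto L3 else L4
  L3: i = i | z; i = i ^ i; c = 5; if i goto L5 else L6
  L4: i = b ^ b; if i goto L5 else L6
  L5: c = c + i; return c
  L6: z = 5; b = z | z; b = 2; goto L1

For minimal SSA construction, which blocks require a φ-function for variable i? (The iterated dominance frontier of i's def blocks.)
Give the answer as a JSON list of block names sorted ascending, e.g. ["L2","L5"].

idom tree: L1←L0 L2←L1 L3←L2 L4←L2 L5←L2 L6←L2
Dom at joins:
  L1: preds {L0,L6}: {L0} ∩ {L0,L1,L2,L6} = {L0}; idom=L0
  L5: preds {L3,L4}: {L0,L1,L2,L3} ∩ {L0,L1,L2,L4} = {L0,L1,L2}; idom=L2
  L6: preds {L3,L4}: {L0,L1,L2,L3} ∩ {L0,L1,L2,L4} = {L0,L1,L2}; idom=L2

DF derivation:
  L1←L0: walk · to L0
  L1←L6: walk L6→L2→L1 to L0
  L5←L3: walk L3 to L2
  L5←L4: walk L4 to L2
  L6←L3: walk L3 to L2
  L6←L4: walk L4 to L2
  L0 → ∅
  L1 → {L1}
  L2 → {L1}
  L3 → {L5,L6}
  L4 → {L5,L6}
  L5 → ∅
  L6 → {L1}

φ for i: defs {L1,L2,L3,L4}
  DF⁺ = {L1,L5,L6}

Answer: ["L1", "L5", "L6"]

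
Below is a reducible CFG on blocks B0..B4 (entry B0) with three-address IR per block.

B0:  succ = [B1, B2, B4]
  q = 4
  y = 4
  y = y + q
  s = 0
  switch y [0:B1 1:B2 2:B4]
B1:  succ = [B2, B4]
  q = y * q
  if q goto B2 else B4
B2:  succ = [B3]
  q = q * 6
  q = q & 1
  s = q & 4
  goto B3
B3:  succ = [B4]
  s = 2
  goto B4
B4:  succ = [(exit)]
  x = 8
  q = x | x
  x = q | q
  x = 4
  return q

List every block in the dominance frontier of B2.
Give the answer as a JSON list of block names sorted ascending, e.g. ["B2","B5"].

Answer: ["B4"]

Derivation:
idom tree: B1←B0 B2←B0 B3←B2 B4←B0
Dom at joins:
  B2: preds {B0,B1}: {B0} ∩ {B0,B1} = {B0}; idom=B0
  B4: preds {B0,B1,B3}: {B0} ∩ {B0,B1} ∩ {B0,B2,B3} = {B0}; idom=B0

DF walk-up:
  B2←B0: walk · to B0
  B2←B1: walk B1 to B0
  B4←B0: walk · to B0
  B4←B1: walk B1 to B0
  B4←B3: walk B3→B2 to B0
  DF(B0)=∅
  DF(B1)={B2,B4}
  DF(B2)={B4}
  DF(B3)={B4}
  DF(B4)=∅

DF(B2) = ["B4"]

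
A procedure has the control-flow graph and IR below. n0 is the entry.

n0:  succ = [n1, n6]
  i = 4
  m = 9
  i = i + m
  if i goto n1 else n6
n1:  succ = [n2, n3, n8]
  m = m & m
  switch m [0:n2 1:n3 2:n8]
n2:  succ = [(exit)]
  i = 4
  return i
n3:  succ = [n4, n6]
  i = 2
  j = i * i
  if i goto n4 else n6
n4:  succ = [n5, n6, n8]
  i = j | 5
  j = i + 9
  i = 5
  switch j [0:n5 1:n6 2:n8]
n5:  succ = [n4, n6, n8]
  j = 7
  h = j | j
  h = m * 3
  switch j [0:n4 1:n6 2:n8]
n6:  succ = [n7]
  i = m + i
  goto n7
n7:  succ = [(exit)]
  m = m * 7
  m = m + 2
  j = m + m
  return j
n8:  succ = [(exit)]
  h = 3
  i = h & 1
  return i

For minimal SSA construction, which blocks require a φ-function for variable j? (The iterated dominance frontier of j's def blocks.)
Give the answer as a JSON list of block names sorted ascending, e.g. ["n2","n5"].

Answer: ["n4", "n6", "n8"]

Working:
idom tree: n1←n0 n2←n1 n3←n1 n4←n3 n5←n4 n6←n0 n7←n6 n8←n1
Join-block Dom:
  n4: preds {n3,n5}: {n0,n1,n3} ∩ {n0,n1,n3,n4,n5} = {n0,n1,n3}; idom=n3
  n6: preds {n0,n3,n4,n5}: {n0} ∩ {n0,n1,n3} ∩ {n0,n1,n3,n4} ∩ {n0,n1,n3,n4,n5} = {n0}; idom=n0
  n8: preds {n1,n4,n5}: {n0,n1} ∩ {n0,n1,n3,n4} ∩ {n0,n1,n3,n4,n5} = {n0,n1}; idom=n1

DF walk-up:
  join n4 pred n3: · stop@n3
  join n4 pred n5: n5→n4 stop@n3
  join n6 pred n0: · stop@n0
  join n6 pred n3: n3→n1 stop@n0
  join n6 pred n4: n4→n3→n1 stop@n0
  join n6 pred n5: n5→n4→n3→n1 stop@n0
  join n8 pred n1: · stop@n1
  join n8 pred n4: n4→n3 stop@n1
  join n8 pred n5: n5→n4→n3 stop@n1
  n0 → ∅
  n1 → {n6}
  n2 → ∅
  n3 → {n6,n8}
  n4 → {n4,n6,n8}
  n5 → {n4,n6,n8}
  n6 → ∅
  n7 → ∅
  n8 → ∅

φ for j: defs {n3,n4,n5,n7}
  DF⁺ = {n4,n6,n8}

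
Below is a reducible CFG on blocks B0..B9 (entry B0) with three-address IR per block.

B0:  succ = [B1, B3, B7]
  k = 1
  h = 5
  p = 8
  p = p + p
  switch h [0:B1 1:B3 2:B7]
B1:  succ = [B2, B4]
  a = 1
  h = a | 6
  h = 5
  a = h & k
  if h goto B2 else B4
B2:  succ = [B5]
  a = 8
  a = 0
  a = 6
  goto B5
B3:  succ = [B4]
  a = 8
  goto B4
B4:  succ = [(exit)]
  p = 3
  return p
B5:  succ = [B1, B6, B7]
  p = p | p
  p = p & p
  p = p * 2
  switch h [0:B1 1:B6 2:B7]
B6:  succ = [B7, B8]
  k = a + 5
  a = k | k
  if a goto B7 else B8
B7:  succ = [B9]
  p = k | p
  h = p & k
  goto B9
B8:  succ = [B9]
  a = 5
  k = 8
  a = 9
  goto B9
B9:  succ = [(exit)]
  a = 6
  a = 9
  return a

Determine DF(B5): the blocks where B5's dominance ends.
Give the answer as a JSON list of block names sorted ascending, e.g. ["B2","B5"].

idom tree: B1←B0 B2←B1 B3←B0 B4←B0 B5←B2 B6←B5 B7←B0 B8←B6 B9←B0
Join-block Dom:
  B1: preds {B0,B5}: {B0} ∩ {B0,B1,B2,B5} = {B0}; idom=B0
  B4: preds {B1,B3}: {B0,B1} ∩ {B0,B3} = {B0}; idom=B0
  B7: preds {B0,B5,B6}: {B0} ∩ {B0,B1,B2,B5} ∩ {B0,B1,B2,B5,B6} = {B0}; idom=B0
  B9: preds {B7,B8}: {B0,B7} ∩ {B0,B1,B2,B5,B6,B8} = {B0}; idom=B0

DF walk-up:
  B1←B0: walk · to B0
  B1←B5: walk B5→B2→B1 to B0
  B4←B1: walk B1 to B0
  B4←B3: walk B3 to B0
  B7←B0: walk · to B0
  B7←B5: walk B5→B2→B1 to B0
  B7←B6: walk B6→B5→B2→B1 to B0
  B9←B7: walk B7 to B0
  B9←B8: walk B8→B6→B5→B2→B1 to B0
  DF(B0)=∅
  DF(B1)={B1,B4,B7,B9}
  DF(B2)={B1,B7,B9}
  DF(B3)={B4}
  DF(B4)=∅
  DF(B5)={B1,B7,B9}
  DF(B6)={B7,B9}
  DF(B7)={B9}
  DF(B8)={B9}
  DF(B9)=∅

DF(B5) = ["B1", "B7", "B9"]

Answer: ["B1", "B7", "B9"]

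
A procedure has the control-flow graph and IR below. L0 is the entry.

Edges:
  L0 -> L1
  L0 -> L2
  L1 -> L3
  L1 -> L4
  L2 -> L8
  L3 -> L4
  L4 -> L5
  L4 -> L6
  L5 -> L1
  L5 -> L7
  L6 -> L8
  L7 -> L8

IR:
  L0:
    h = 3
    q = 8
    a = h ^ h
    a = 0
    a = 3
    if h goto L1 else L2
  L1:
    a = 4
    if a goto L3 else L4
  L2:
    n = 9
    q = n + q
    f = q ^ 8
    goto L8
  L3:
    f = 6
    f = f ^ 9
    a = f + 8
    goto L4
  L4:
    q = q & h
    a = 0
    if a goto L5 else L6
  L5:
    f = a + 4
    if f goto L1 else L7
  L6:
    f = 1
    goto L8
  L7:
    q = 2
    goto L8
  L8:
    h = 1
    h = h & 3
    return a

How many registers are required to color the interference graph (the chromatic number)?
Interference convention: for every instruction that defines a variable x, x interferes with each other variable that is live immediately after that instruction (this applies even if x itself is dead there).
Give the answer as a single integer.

def/use:
  L0: def={a,h,q} ue=∅
  L1: def={a} ue=∅
  L2: def={f,n,q} ue={q}
  L3: def={a,f} ue=∅
  L4: def={a,q} ue={h,q}
  L5: def={f} ue={a}
  L6: def={f} ue=∅
  L7: def={q} ue=∅
  L8: def={h} ue={a}

Liveness:
  live L0: ∅→{a,h,q}
  live L1: {h,q}→{h,q}
  live L2: {a,q}→{a}
  live L3: {h,q}→{h,q}
  live L4: {h,q}→{a,h,q}
  live L5: {a,h,q}→{a,h,q}
  live L6: {a}→{a}
  live L7: {a}→{a}
  live L8: {a}→∅

Interfere edges:
  a — {f,h,n,q}
  f — {a,h,q}
  h — {a,f,q}
  n — {a,q}
  q — {a,f,h,n}

Colouring:
  lower bound: {a,f,h,q} mutually conflict ⇒ χ ≥ 4
  4-colouring: r0={a}  r1={q}  r2={f,n}  r3={h}
  χ = 4

Answer: 4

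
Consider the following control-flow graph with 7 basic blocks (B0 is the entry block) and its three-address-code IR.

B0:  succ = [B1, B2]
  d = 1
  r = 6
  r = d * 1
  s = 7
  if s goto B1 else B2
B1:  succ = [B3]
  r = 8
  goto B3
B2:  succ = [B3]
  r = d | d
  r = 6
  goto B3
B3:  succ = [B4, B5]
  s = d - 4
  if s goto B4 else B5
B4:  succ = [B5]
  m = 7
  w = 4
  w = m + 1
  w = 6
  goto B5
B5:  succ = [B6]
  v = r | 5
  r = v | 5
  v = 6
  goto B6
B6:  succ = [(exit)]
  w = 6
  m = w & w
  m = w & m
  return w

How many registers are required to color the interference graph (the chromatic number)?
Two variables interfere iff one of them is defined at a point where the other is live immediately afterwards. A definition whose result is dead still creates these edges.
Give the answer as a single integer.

def/use:
  B0: def={d,r,s} ue=∅
  B1: def={r} ue=∅
  B2: def={r} ue={d}
  B3: def={s} ue={d}
  B4: def={m,w} ue=∅
  B5: def={r,v} ue={r}
  B6: def={m,w} ue=∅

Live sets:
  B0 li=∅ lo={d}
  B1 li={d} lo={d,r}
  B2 li={d} lo={d,r}
  B3 li={d,r} lo={r}
  B4 li={r} lo={r}
  B5 li={r} lo=∅
  B6 li=∅ lo=∅

Interference:
  d — {r,s}
  m — {r,w}
  r — {d,m,s,w}
  s — {d,r}
  v — ∅
  w — {m,r}

Colouring:
  clique {d,r,s} ⇒ need ≥ 3
  3-colouring: c0={r,v}  c1={d,m}  c2={s,w}
  χ = 3

Answer: 3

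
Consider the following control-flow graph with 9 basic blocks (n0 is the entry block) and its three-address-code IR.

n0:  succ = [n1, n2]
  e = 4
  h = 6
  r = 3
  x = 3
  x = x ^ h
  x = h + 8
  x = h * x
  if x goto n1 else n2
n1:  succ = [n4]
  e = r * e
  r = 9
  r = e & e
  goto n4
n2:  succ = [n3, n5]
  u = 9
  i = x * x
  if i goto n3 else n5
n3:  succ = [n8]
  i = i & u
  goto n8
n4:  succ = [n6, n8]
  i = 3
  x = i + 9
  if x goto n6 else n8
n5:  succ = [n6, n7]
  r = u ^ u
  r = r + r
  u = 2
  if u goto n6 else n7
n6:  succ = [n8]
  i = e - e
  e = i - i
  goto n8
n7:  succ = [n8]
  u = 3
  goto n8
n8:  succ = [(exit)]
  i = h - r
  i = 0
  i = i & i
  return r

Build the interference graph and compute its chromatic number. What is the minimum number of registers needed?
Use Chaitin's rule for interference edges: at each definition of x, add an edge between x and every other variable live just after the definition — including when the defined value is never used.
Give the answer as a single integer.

Per-block:
  n0: def={e,h,r,x} ue=∅
  n1: def={e,r} ue={e,r}
  n2: def={i,u} ue={x}
  n3: def={i} ue={i,u}
  n4: def={i,x} ue=∅
  n5: def={r,u} ue={u}
  n6: def={e,i} ue={e}
  n7: def={u} ue=∅
  n8: def={i} ue={h,r}

Backward fixpoint:
  n0: in=∅ out={e,h,r,x}
  n1: in={e,h,r} out={e,h,r}
  n2: in={e,h,r,x} out={e,h,i,r,u}
  n3: in={h,i,r,u} out={h,r}
  n4: in={e,h,r} out={e,h,r}
  n5: in={e,h,u} out={e,h,r}
  n6: in={e,h,r} out={h,r}
  n7: in={h,r} out={h,r}
  n8: in={h,r} out=∅

Interfere edges:
  e: {h,i,r,u,x}
  h: {e,i,r,u,x}
  i: {e,h,r,u}
  r: {e,h,i,u,x}
  u: {e,h,i,r,x}
  x: {e,h,r,u}

Colouring:
  clique {e,h,i,r,u} ⇒ need ≥ 5
  5-colouring: R0={e}  R1={h}  R2={r}  R3={u}  R4={i,x}
  χ = 5

Answer: 5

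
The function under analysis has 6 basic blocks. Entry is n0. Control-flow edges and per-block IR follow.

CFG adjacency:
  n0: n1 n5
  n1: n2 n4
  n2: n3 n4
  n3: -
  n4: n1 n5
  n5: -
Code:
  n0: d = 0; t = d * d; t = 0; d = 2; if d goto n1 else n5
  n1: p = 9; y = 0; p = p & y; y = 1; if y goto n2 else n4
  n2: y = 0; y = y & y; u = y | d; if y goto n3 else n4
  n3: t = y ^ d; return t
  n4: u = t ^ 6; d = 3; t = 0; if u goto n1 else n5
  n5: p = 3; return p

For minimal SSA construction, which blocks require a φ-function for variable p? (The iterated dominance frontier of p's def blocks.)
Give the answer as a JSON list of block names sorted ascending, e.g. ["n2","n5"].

Answer: ["n1", "n5"]

Derivation:
idom tree: n1←n0 n2←n1 n3←n2 n4←n1 n5←n0
Dom∩ at merges:
  n1: preds {n0,n4}: {n0} ∩ {n0,n1,n4} = {n0}; idom=n0
  n4: preds {n1,n2}: {n0,n1} ∩ {n0,n1,n2} = {n0,n1}; idom=n1
  n5: preds {n0,n4}: {n0} ∩ {n0,n1,n4} = {n0}; idom=n0

DF walk-up:
  join n1 pred n0: · stop@n0
  join n1 pred n4: n4→n1 stop@n0
  join n4 pred n1: · stop@n1
  join n4 pred n2: n2 stop@n1
  join n5 pred n0: · stop@n0
  join n5 pred n4: n4→n1 stop@n0
  n0 → ∅
  n1 → {n1,n5}
  n2 → {n4}
  n3 → ∅
  n4 → {n1,n5}
  n5 → ∅

φ for p: defs {n1,n5}
  DF⁺ = {n1,n5}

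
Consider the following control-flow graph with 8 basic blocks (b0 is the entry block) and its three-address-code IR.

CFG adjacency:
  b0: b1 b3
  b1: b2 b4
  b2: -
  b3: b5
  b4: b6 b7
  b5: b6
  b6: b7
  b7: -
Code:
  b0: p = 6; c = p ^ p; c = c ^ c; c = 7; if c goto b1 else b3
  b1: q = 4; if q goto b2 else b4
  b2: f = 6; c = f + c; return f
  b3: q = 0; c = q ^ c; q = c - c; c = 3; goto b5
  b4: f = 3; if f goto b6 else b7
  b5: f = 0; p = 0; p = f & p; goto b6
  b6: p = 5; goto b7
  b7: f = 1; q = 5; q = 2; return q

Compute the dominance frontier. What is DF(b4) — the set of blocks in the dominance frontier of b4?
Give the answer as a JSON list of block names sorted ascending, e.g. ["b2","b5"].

idom tree: b1←b0 b2←b1 b3←b0 b4←b1 b5←b3 b6←b0 b7←b0
Dom at joins:
  b6: preds {b4,b5}: {b0,b1,b4} ∩ {b0,b3,b5} = {b0}; idom=b0
  b7: preds {b4,b6}: {b0,b1,b4} ∩ {b0,b6} = {b0}; idom=b0

Frontier:
  b6←b4: walk b4→b1 to b0
  b6←b5: walk b5→b3 to b0
  b7←b4: walk b4→b1 to b0
  b7←b6: walk b6 to b0
  DF(b0)=∅
  DF(b1)={b6,b7}
  DF(b2)=∅
  DF(b3)={b6}
  DF(b4)={b6,b7}
  DF(b5)={b6}
  DF(b6)={b7}
  DF(b7)=∅

DF(b4) = ["b6", "b7"]

Answer: ["b6", "b7"]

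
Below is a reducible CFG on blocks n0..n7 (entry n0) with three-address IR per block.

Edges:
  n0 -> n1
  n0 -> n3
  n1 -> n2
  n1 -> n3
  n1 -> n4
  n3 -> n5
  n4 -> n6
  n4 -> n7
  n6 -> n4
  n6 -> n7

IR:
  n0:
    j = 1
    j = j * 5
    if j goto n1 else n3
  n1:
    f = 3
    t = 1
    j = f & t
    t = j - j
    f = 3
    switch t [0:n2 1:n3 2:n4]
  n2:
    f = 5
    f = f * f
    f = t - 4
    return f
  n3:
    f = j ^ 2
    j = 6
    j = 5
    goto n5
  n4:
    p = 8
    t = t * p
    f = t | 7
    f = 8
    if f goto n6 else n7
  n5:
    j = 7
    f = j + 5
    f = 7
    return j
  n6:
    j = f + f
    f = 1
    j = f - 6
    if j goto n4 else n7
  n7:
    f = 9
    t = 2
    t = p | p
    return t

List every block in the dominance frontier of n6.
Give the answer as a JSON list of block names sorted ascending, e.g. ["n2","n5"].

idom tree: n1←n0 n2←n1 n3←n0 n4←n1 n5←n3 n6←n4 n7←n4
Join-block Dom:
  n3: preds {n0,n1}: {n0} ∩ {n0,n1} = {n0}; idom=n0
  n4: preds {n1,n6}: {n0,n1} ∩ {n0,n1,n4,n6} = {n0,n1}; idom=n1
  n7: preds {n4,n6}: {n0,n1,n4} ∩ {n0,n1,n4,n6} = {n0,n1,n4}; idom=n4

Frontier:
  n3←n0: walk · to n0
  n3←n1: walk n1 to n0
  n4←n1: walk · to n1
  n4←n6: walk n6→n4 to n1
  n7←n4: walk · to n4
  n7←n6: walk n6 to n4
  n0: DF=∅
  n1: DF={n3}
  n2: DF=∅
  n3: DF=∅
  n4: DF={n4}
  n5: DF=∅
  n6: DF={n4,n7}
  n7: DF=∅

DF(n6) = ["n4", "n7"]

Answer: ["n4", "n7"]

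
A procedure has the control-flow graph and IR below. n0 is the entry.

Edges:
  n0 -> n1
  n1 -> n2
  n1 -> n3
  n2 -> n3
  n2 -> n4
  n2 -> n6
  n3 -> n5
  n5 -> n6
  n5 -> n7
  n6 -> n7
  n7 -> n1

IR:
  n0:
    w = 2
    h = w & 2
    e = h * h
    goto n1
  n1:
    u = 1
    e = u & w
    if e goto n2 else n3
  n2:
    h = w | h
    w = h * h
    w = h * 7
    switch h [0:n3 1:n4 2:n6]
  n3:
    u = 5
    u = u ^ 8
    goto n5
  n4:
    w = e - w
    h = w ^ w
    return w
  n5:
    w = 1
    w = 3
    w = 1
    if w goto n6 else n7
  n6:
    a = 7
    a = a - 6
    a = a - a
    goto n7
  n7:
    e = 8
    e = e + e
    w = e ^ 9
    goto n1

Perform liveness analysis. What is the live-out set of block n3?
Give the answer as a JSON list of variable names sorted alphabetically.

Answer: ["h"]

Analysis:
Per-block:
  n0: def={e,h,w} ue=∅
  n1: def={e,u} ue={w}
  n2: def={h,w} ue={h,w}
  n3: def={u} ue=∅
  n4: def={h,w} ue={e,w}
  n5: def={w} ue=∅
  n6: def={a} ue=∅
  n7: def={e,w} ue=∅

Liveness:
  n0 li=∅ lo={h,w}
  n1 li={h,w} lo={e,h,w}
  n2 li={e,h,w} lo={e,h,w}
  n3 li={h} lo={h}
  n4 li={e,w} lo=∅
  n5 li={h} lo={h}
  n6 li={h} lo={h}
  n7 li={h} lo={h,w}

live-out(n3) = ["h"]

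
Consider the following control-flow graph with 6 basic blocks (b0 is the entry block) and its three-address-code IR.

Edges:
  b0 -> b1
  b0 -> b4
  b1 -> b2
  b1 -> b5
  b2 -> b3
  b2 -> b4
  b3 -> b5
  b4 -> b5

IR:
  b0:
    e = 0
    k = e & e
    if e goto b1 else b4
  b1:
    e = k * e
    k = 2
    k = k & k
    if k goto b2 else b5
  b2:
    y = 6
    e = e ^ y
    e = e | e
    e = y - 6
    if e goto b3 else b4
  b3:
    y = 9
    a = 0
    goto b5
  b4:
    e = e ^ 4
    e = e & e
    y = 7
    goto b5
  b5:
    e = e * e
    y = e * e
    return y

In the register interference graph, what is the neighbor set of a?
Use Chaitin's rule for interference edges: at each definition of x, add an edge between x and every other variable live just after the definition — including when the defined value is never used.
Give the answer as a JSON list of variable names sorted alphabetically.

def/use:
  b0: {e,k} / ∅
  b1: {e,k} / {e,k}
  b2: {e,y} / {e}
  b3: {a,y} / ∅
  b4: {e,y} / {e}
  b5: {e,y} / {e}

Backward fixpoint:
  live b0: ∅→{e,k}
  live b1: {e,k}→{e}
  live b2: {e}→{e}
  live b3: {e}→{e}
  live b4: {e}→{e}
  live b5: {e}→∅

Interference:
  a↔{e}
  e↔{a,k,y}
  k↔{e}
  y↔{e}

N(a) = ["e"]

Answer: ["e"]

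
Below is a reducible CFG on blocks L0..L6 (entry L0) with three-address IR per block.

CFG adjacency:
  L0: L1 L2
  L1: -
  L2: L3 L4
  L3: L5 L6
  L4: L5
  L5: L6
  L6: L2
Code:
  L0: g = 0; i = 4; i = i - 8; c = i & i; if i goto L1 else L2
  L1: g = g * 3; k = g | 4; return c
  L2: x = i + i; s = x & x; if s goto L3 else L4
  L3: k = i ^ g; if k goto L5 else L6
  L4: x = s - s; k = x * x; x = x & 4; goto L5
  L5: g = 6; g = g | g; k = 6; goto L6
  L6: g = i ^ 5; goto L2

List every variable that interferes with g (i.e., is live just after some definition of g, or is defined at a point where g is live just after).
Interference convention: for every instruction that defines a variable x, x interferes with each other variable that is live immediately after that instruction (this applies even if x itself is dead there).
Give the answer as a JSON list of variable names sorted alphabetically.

Block summaries:
  L0: def={c,g,i} ue=∅
  L1: def={g,k} ue={c,g}
  L2: def={s,x} ue={i}
  L3: def={k} ue={g,i}
  L4: def={k,x} ue={s}
  L5: def={g,k} ue=∅
  L6: def={g} ue={i}

Backward fixpoint:
  L0 li=∅ lo={c,g,i}
  L1 li={c,g} lo=∅
  L2 li={g,i} lo={g,i,s}
  L3 li={g,i} lo={i}
  L4 li={i,s} lo={i}
  L5 li={i} lo={i}
  L6 li={i} lo={g,i}

Conflict graph:
  c: {g,i,k}
  g: {c,i,s,x}
  i: {c,g,k,s,x}
  k: {c,i,x}
  s: {g,i}
  x: {g,i,k}

N(g) = ["c", "i", "s", "x"]

Answer: ["c", "i", "s", "x"]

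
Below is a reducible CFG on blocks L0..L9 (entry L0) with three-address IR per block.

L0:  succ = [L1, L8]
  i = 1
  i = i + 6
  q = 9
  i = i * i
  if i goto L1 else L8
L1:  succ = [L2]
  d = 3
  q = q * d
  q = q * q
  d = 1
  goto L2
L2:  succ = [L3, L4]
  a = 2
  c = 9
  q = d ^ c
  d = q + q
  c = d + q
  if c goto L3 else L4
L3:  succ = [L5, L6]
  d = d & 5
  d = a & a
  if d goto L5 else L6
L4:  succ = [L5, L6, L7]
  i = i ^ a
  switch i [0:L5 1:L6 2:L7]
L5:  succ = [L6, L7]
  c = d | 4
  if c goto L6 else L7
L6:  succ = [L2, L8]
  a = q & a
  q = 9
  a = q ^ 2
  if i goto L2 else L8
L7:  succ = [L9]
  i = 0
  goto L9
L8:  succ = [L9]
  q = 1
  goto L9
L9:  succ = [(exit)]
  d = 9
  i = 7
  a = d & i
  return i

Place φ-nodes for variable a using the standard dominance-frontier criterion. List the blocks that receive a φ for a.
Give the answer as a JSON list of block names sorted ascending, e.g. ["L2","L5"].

Answer: ["L2", "L8", "L9"]

Derivation:
idom tree: L1←L0 L2←L1 L3←L2 L4←L2 L5←L2 L6←L2 L7←L2 L8←L0 L9←L0
Dom∩ at merges:
  L2: preds {L1,L6}: {L0,L1} ∩ {L0,L1,L2,L6} = {L0,L1}; idom=L1
  L5: preds {L3,L4}: {L0,L1,L2,L3} ∩ {L0,L1,L2,L4} = {L0,L1,L2}; idom=L2
  L6: preds {L3,L4,L5}: {L0,L1,L2,L3} ∩ {L0,L1,L2,L4} ∩ {L0,L1,L2,L5} = {L0,L1,L2}; idom=L2
  L7: preds {L4,L5}: {L0,L1,L2,L4} ∩ {L0,L1,L2,L5} = {L0,L1,L2}; idom=L2
  L8: preds {L0,L6}: {L0} ∩ {L0,L1,L2,L6} = {L0}; idom=L0
  L9: preds {L7,L8}: {L0,L1,L2,L7} ∩ {L0,L8} = {L0}; idom=L0

DF walk-up:
  L2←L1: walk · to L1
  L2←L6: walk L6→L2 to L1
  L5←L3: walk L3 to L2
  L5←L4: walk L4 to L2
  L6←L3: walk L3 to L2
  L6←L4: walk L4 to L2
  L6←L5: walk L5 to L2
  L7←L4: walk L4 to L2
  L7←L5: walk L5 to L2
  L8←L0: walk · to L0
  L8←L6: walk L6→L2→L1 to L0
  L9←L7: walk L7→L2→L1 to L0
  L9←L8: walk L8 to L0
  L0 → ∅
  L1 → {L8,L9}
  L2 → {L2,L8,L9}
  L3 → {L5,L6}
  L4 → {L5,L6,L7}
  L5 → {L6,L7}
  L6 → {L2,L8}
  L7 → {L9}
  L8 → {L9}
  L9 → ∅

φ for a: defs {L2,L6,L9}
  DF⁺ = {L2,L8,L9}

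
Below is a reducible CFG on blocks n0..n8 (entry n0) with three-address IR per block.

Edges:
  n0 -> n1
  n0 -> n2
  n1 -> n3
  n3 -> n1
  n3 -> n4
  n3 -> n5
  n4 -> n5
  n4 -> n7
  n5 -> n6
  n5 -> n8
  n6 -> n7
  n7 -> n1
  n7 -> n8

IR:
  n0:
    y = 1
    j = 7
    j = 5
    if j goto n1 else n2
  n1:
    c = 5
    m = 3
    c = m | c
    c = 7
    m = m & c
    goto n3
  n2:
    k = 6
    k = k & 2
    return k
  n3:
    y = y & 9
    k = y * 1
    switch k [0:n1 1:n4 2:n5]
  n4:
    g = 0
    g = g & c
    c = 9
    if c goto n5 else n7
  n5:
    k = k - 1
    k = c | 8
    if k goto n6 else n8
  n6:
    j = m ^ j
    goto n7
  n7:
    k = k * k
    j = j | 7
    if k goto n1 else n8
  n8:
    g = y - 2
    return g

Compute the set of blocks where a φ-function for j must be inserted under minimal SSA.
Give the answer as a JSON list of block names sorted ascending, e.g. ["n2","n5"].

Answer: ["n1", "n7", "n8"]

Derivation:
idom tree: n1←n0 n2←n0 n3←n1 n4←n3 n5←n3 n6←n5 n7←n3 n8←n3
Dom at joins:
  n1: preds {n0,n3,n7}: {n0} ∩ {n0,n1,n3} ∩ {n0,n1,n3,n7} = {n0}; idom=n0
  n5: preds {n3,n4}: {n0,n1,n3} ∩ {n0,n1,n3,n4} = {n0,n1,n3}; idom=n3
  n7: preds {n4,n6}: {n0,n1,n3,n4} ∩ {n0,n1,n3,n5,n6} = {n0,n1,n3}; idom=n3
  n8: preds {n5,n7}: {n0,n1,n3,n5} ∩ {n0,n1,n3,n7} = {n0,n1,n3}; idom=n3

DF derivation:
  n1←n0: walk · to n0
  n1←n3: walk n3→n1 to n0
  n1←n7: walk n7→n3→n1 to n0
  n5←n3: walk · to n3
  n5←n4: walk n4 to n3
  n7←n4: walk n4 to n3
  n7←n6: walk n6→n5 to n3
  n8←n5: walk n5 to n3
  n8←n7: walk n7 to n3
  n0: DF=∅
  n1: DF={n1}
  n2: DF=∅
  n3: DF={n1}
  n4: DF={n5,n7}
  n5: DF={n7,n8}
  n6: DF={n7}
  n7: DF={n1,n8}
  n8: DF=∅

φ for j: defs {n0,n6,n7}
  DF⁺ = {n1,n7,n8}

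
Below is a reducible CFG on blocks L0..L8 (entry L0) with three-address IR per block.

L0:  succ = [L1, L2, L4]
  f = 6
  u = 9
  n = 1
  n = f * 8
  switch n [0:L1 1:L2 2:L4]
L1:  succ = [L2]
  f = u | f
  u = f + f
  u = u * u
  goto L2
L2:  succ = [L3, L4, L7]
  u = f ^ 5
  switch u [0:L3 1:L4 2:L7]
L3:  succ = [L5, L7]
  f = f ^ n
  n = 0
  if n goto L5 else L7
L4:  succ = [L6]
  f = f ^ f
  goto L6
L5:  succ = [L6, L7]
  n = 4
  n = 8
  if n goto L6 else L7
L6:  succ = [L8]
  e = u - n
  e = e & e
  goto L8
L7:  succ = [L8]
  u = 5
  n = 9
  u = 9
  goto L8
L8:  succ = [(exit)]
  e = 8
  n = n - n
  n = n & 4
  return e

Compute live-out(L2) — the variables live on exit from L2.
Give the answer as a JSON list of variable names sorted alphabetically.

def/use:
  L0 def {f,n,u} use ∅
  L1 def {f,u} use {f,u}
  L2 def {u} use {f}
  L3 def {f,n} use {f,n}
  L4 def {f} use {f}
  L5 def {n} use ∅
  L6 def {e} use {n,u}
  L7 def {n,u} use ∅
  L8 def {e,n} use {n}

Backward fixpoint:
  L0 li=∅ lo={f,n,u}
  L1 li={f,n,u} lo={f,n}
  L2 li={f,n} lo={f,n,u}
  L3 li={f,n,u} lo={u}
  L4 li={f,n,u} lo={n,u}
  L5 li={u} lo={n,u}
  L6 li={n,u} lo={n}
  L7 li=∅ lo={n}
  L8 li={n} lo=∅

live-out(L2) = ["f", "n", "u"]

Answer: ["f", "n", "u"]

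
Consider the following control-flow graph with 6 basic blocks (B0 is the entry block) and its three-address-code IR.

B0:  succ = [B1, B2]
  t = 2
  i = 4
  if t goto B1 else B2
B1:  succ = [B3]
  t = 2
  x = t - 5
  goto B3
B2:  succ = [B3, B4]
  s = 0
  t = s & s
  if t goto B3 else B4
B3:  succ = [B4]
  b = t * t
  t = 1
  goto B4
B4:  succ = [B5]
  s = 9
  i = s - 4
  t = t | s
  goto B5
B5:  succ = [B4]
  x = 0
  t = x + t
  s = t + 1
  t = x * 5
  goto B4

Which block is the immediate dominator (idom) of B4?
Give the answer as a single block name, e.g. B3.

Answer: B0

Analysis:
idom tree: B1←B0 B2←B0 B3←B0 B4←B0 B5←B4
Dom∩ at merges:
  B3: preds {B1,B2}: {B0,B1} ∩ {B0,B2} = {B0}; idom=B0
  B4: preds {B2,B3,B5}: {B0,B2} ∩ {B0,B3} ∩ {B0,B4,B5} = {B0}; idom=B0

idom(B4) = B0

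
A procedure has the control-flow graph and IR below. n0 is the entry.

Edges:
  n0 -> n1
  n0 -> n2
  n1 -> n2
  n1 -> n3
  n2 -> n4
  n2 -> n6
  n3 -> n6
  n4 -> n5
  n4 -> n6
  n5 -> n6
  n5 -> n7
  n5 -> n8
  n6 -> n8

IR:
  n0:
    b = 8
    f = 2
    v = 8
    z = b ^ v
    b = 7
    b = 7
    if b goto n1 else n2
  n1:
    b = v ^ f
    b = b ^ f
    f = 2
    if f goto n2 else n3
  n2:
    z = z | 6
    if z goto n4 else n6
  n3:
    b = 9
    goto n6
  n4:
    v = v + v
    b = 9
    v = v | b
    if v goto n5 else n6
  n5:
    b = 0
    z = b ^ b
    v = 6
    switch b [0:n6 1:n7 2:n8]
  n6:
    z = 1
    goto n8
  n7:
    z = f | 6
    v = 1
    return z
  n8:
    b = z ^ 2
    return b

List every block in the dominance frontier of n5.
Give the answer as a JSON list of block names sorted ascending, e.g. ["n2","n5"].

idom tree: n1←n0 n2←n0 n3←n1 n4←n2 n5←n4 n6←n0 n7←n5 n8←n0
Dom∩ at merges:
  n2: preds {n0,n1}: {n0} ∩ {n0,n1} = {n0}; idom=n0
  n6: preds {n2,n3,n4,n5}: {n0,n2} ∩ {n0,n1,n3} ∩ {n0,n2,n4} ∩ {n0,n2,n4,n5} = {n0}; idom=n0
  n8: preds {n5,n6}: {n0,n2,n4,n5} ∩ {n0,n6} = {n0}; idom=n0

DF derivation:
  n2←n0: walk · to n0
  n2←n1: walk n1 to n0
  n6←n2: walk n2 to n0
  n6←n3: walk n3→n1 to n0
  n6←n4: walk n4→n2 to n0
  n6←n5: walk n5→n4→n2 to n0
  n8←n5: walk n5→n4→n2 to n0
  n8←n6: walk n6 to n0
  n0: DF=∅
  n1: DF={n2,n6}
  n2: DF={n6,n8}
  n3: DF={n6}
  n4: DF={n6,n8}
  n5: DF={n6,n8}
  n6: DF={n8}
  n7: DF=∅
  n8: DF=∅

DF(n5) = ["n6", "n8"]

Answer: ["n6", "n8"]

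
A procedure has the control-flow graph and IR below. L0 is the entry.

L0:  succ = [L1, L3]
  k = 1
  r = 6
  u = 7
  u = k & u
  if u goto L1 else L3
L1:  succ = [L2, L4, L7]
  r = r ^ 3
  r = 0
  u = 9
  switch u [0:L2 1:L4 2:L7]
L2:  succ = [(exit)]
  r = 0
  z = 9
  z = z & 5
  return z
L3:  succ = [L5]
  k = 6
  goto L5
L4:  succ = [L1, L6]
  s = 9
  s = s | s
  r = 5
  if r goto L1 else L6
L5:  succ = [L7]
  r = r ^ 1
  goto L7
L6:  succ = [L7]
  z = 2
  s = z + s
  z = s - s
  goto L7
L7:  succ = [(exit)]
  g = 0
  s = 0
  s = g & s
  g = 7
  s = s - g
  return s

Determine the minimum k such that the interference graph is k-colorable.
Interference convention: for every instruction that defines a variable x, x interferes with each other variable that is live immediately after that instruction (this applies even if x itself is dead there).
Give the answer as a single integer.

Answer: 3

Analysis:
def/use:
  L0 def {k,r,u} use ∅
  L1 def {r,u} use {r}
  L2 def {r,z} use ∅
  L3 def {k} use ∅
  L4 def {r,s} use ∅
  L5 def {r} use {r}
  L6 def {s,z} use {s}
  L7 def {g,s} use ∅

Liveness:
  L0 li=∅ lo={r}
  L1 li={r} lo=∅
  L2 li=∅ lo=∅
  L3 li={r} lo={r}
  L4 li=∅ lo={r,s}
  L5 li={r} lo=∅
  L6 li={s} lo=∅
  L7 li=∅ lo=∅

Conflict graph:
  g↔{s}
  k↔{r,u}
  r↔{k,s,u}
  s↔{g,r,z}
  u↔{k,r}
  z↔{s}

Colouring:
  clique {k,r,u} ⇒ need ≥ 3
  3-colouring: c0={g,r,z}  c1={k,s}  c2={u}
  χ = 3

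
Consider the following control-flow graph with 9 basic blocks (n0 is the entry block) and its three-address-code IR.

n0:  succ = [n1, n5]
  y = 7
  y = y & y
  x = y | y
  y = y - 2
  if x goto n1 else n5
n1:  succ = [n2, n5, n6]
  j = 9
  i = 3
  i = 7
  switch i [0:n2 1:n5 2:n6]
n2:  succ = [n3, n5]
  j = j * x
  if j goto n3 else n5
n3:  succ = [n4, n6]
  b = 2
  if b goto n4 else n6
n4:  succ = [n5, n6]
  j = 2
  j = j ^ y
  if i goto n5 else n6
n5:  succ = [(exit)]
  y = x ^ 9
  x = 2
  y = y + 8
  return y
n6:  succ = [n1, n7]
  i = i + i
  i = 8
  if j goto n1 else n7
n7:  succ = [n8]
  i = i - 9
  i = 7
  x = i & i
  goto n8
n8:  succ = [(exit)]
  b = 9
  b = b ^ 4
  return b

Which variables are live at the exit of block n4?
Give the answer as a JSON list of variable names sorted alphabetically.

Answer: ["i", "j", "x", "y"]

Analysis:
def/use:
  n0: {x,y} / ∅
  n1: {i,j} / ∅
  n2: {j} / {j,x}
  n3: {b} / ∅
  n4: {j} / {i,y}
  n5: {x,y} / {x}
  n6: {i} / {i,j}
  n7: {i,x} / {i}
  n8: {b} / ∅

Live sets:
  n0 li=∅ lo={x,y}
  n1 li={x,y} lo={i,j,x,y}
  n2 li={i,j,x,y} lo={i,j,x,y}
  n3 li={i,j,x,y} lo={i,j,x,y}
  n4 li={i,x,y} lo={i,j,x,y}
  n5 li={x} lo=∅
  n6 li={i,j,x,y} lo={i,x,y}
  n7 li={i} lo=∅
  n8 li=∅ lo=∅

live-out(n4) = ["i", "j", "x", "y"]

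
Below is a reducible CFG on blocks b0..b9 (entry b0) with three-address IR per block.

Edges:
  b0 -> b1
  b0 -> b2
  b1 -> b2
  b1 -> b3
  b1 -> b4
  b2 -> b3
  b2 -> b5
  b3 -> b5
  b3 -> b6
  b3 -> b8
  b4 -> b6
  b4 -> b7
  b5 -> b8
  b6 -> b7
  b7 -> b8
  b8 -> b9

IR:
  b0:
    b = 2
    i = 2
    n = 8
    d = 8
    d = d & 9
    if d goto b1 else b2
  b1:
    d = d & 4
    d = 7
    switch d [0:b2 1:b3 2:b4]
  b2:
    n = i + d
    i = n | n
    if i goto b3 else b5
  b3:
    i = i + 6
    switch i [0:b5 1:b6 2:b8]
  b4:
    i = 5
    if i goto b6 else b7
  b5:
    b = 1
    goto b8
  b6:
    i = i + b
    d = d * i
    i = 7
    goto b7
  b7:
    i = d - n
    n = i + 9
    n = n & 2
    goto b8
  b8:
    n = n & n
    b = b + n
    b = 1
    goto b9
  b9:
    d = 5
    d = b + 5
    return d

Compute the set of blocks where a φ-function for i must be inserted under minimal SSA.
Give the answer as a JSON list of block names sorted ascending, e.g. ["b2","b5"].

Answer: ["b3", "b5", "b6", "b7", "b8"]

Derivation:
idom tree: b1←b0 b2←b0 b3←b0 b4←b1 b5←b0 b6←b0 b7←b0 b8←b0 b9←b8
Dom at joins:
  b2: preds {b0,b1}: {b0} ∩ {b0,b1} = {b0}; idom=b0
  b3: preds {b1,b2}: {b0,b1} ∩ {b0,b2} = {b0}; idom=b0
  b5: preds {b2,b3}: {b0,b2} ∩ {b0,b3} = {b0}; idom=b0
  b6: preds {b3,b4}: {b0,b3} ∩ {b0,b1,b4} = {b0}; idom=b0
  b7: preds {b4,b6}: {b0,b1,b4} ∩ {b0,b6} = {b0}; idom=b0
  b8: preds {b3,b5,b7}: {b0,b3} ∩ {b0,b5} ∩ {b0,b7} = {b0}; idom=b0

DF derivation:
  b2←b0: walk · to b0
  b2←b1: walk b1 to b0
  b3←b1: walk b1 to b0
  b3←b2: walk b2 to b0
  b5←b2: walk b2 to b0
  b5←b3: walk b3 to b0
  b6←b3: walk b3 to b0
  b6←b4: walk b4→b1 to b0
  b7←b4: walk b4→b1 to b0
  b7←b6: walk b6 to b0
  b8←b3: walk b3 to b0
  b8←b5: walk b5 to b0
  b8←b7: walk b7 to b0
  b0: DF=∅
  b1: DF={b2,b3,b6,b7}
  b2: DF={b3,b5}
  b3: DF={b5,b6,b8}
  b4: DF={b6,b7}
  b5: DF={b8}
  b6: DF={b7}
  b7: DF={b8}
  b8: DF=∅
  b9: DF=∅

φ for i: defs {b0,b2,b3,b4,b6,b7}
  DF⁺ = {b3,b5,b6,b7,b8}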